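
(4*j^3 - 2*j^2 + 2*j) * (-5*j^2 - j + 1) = -20*j^5 + 6*j^4 - 4*j^3 - 4*j^2 + 2*j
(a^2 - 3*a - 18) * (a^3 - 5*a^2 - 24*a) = a^5 - 8*a^4 - 27*a^3 + 162*a^2 + 432*a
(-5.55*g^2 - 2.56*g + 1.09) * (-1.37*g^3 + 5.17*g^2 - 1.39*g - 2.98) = 7.6035*g^5 - 25.1863*g^4 - 7.014*g^3 + 25.7327*g^2 + 6.1137*g - 3.2482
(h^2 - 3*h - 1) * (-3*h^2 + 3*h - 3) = -3*h^4 + 12*h^3 - 9*h^2 + 6*h + 3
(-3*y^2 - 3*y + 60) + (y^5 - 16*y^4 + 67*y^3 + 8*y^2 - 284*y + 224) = y^5 - 16*y^4 + 67*y^3 + 5*y^2 - 287*y + 284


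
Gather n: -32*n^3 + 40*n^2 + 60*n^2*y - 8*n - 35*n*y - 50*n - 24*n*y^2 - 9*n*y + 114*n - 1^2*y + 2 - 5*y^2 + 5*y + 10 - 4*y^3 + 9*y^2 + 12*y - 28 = -32*n^3 + n^2*(60*y + 40) + n*(-24*y^2 - 44*y + 56) - 4*y^3 + 4*y^2 + 16*y - 16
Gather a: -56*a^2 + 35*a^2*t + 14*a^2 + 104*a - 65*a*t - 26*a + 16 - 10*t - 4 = a^2*(35*t - 42) + a*(78 - 65*t) - 10*t + 12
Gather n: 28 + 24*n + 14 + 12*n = 36*n + 42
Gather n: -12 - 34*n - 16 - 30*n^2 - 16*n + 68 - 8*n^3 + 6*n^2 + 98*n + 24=-8*n^3 - 24*n^2 + 48*n + 64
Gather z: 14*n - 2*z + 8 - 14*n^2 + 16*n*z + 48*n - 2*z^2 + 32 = -14*n^2 + 62*n - 2*z^2 + z*(16*n - 2) + 40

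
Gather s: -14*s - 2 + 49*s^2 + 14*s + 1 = 49*s^2 - 1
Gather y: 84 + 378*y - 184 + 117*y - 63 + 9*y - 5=504*y - 168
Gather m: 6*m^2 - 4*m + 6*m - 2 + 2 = 6*m^2 + 2*m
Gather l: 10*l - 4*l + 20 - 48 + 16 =6*l - 12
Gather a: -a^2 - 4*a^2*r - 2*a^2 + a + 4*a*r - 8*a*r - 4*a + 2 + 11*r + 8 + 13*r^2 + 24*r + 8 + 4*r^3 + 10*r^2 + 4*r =a^2*(-4*r - 3) + a*(-4*r - 3) + 4*r^3 + 23*r^2 + 39*r + 18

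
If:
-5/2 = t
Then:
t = -5/2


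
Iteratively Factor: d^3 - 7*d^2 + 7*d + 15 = (d - 3)*(d^2 - 4*d - 5) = (d - 5)*(d - 3)*(d + 1)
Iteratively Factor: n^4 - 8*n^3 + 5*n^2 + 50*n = (n - 5)*(n^3 - 3*n^2 - 10*n) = (n - 5)*(n + 2)*(n^2 - 5*n) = n*(n - 5)*(n + 2)*(n - 5)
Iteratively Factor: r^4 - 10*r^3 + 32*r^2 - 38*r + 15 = (r - 1)*(r^3 - 9*r^2 + 23*r - 15) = (r - 3)*(r - 1)*(r^2 - 6*r + 5) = (r - 5)*(r - 3)*(r - 1)*(r - 1)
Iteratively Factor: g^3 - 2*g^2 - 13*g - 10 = (g - 5)*(g^2 + 3*g + 2) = (g - 5)*(g + 1)*(g + 2)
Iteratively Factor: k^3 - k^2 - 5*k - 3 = (k + 1)*(k^2 - 2*k - 3) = (k - 3)*(k + 1)*(k + 1)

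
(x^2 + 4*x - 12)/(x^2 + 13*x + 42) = (x - 2)/(x + 7)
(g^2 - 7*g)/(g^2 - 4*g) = (g - 7)/(g - 4)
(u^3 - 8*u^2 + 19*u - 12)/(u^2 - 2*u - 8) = (u^2 - 4*u + 3)/(u + 2)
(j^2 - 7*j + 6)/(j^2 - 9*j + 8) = (j - 6)/(j - 8)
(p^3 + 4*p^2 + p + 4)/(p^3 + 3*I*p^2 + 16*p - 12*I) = (p^2 + p*(4 + I) + 4*I)/(p^2 + 4*I*p + 12)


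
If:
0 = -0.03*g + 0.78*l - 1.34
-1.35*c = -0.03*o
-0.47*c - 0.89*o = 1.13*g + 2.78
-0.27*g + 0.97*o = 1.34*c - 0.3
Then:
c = -0.02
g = -1.80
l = 1.65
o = -0.83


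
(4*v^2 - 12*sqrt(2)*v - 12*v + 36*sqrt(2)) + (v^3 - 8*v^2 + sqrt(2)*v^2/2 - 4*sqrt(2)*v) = v^3 - 4*v^2 + sqrt(2)*v^2/2 - 16*sqrt(2)*v - 12*v + 36*sqrt(2)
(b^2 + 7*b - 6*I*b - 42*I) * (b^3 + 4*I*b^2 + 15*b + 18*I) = b^5 + 7*b^4 - 2*I*b^4 + 39*b^3 - 14*I*b^3 + 273*b^2 - 72*I*b^2 + 108*b - 504*I*b + 756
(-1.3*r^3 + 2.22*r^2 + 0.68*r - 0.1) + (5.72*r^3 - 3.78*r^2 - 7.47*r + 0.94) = 4.42*r^3 - 1.56*r^2 - 6.79*r + 0.84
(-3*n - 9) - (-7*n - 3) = 4*n - 6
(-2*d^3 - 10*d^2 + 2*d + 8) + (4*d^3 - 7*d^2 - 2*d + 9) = 2*d^3 - 17*d^2 + 17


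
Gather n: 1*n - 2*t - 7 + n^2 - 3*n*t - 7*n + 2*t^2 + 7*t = n^2 + n*(-3*t - 6) + 2*t^2 + 5*t - 7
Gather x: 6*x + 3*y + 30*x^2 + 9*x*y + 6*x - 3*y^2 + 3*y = 30*x^2 + x*(9*y + 12) - 3*y^2 + 6*y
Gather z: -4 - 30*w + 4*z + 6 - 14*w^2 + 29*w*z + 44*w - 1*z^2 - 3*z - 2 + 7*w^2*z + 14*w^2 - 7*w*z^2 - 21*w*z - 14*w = z^2*(-7*w - 1) + z*(7*w^2 + 8*w + 1)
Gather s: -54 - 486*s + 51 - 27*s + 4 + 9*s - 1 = -504*s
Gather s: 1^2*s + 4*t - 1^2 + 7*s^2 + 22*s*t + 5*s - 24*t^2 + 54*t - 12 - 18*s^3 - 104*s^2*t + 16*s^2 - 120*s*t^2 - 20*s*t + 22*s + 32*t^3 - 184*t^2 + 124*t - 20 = -18*s^3 + s^2*(23 - 104*t) + s*(-120*t^2 + 2*t + 28) + 32*t^3 - 208*t^2 + 182*t - 33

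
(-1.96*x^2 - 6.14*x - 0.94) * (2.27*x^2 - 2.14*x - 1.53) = -4.4492*x^4 - 9.7434*x^3 + 14.0046*x^2 + 11.4058*x + 1.4382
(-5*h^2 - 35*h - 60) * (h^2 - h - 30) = -5*h^4 - 30*h^3 + 125*h^2 + 1110*h + 1800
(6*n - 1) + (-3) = 6*n - 4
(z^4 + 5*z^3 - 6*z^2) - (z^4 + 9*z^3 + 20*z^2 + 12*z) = -4*z^3 - 26*z^2 - 12*z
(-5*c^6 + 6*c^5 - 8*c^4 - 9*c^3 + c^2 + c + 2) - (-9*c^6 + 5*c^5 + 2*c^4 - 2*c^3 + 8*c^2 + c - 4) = 4*c^6 + c^5 - 10*c^4 - 7*c^3 - 7*c^2 + 6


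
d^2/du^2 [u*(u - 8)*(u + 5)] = 6*u - 6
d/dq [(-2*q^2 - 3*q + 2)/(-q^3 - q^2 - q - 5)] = ((4*q + 3)*(q^3 + q^2 + q + 5) - (2*q^2 + 3*q - 2)*(3*q^2 + 2*q + 1))/(q^3 + q^2 + q + 5)^2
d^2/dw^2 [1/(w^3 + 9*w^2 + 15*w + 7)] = 12*(w^2 + 10*w + 27)/(w^7 + 25*w^6 + 237*w^5 + 1061*w^4 + 2339*w^3 + 2667*w^2 + 1519*w + 343)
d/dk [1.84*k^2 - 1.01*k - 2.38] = 3.68*k - 1.01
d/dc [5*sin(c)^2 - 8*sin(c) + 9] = 2*(5*sin(c) - 4)*cos(c)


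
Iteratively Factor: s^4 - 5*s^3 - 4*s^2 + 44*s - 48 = (s - 2)*(s^3 - 3*s^2 - 10*s + 24) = (s - 2)*(s + 3)*(s^2 - 6*s + 8) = (s - 4)*(s - 2)*(s + 3)*(s - 2)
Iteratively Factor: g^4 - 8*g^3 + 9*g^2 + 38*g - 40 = (g - 4)*(g^3 - 4*g^2 - 7*g + 10) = (g - 4)*(g - 1)*(g^2 - 3*g - 10) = (g - 5)*(g - 4)*(g - 1)*(g + 2)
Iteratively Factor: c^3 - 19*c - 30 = (c + 2)*(c^2 - 2*c - 15) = (c - 5)*(c + 2)*(c + 3)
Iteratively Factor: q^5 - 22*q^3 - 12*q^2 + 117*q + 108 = (q + 1)*(q^4 - q^3 - 21*q^2 + 9*q + 108) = (q - 4)*(q + 1)*(q^3 + 3*q^2 - 9*q - 27) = (q - 4)*(q + 1)*(q + 3)*(q^2 - 9) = (q - 4)*(q - 3)*(q + 1)*(q + 3)*(q + 3)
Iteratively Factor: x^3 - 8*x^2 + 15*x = (x - 5)*(x^2 - 3*x) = x*(x - 5)*(x - 3)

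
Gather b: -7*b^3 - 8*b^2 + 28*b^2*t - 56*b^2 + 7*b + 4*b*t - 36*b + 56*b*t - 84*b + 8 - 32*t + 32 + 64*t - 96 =-7*b^3 + b^2*(28*t - 64) + b*(60*t - 113) + 32*t - 56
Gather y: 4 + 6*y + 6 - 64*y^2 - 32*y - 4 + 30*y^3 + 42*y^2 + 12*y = 30*y^3 - 22*y^2 - 14*y + 6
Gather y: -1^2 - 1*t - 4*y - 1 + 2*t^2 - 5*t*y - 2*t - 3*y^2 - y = 2*t^2 - 3*t - 3*y^2 + y*(-5*t - 5) - 2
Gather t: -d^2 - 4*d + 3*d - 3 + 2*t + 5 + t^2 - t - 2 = -d^2 - d + t^2 + t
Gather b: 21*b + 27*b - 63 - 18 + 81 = 48*b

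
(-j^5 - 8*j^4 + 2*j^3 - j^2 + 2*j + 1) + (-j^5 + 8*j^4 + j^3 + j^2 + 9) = -2*j^5 + 3*j^3 + 2*j + 10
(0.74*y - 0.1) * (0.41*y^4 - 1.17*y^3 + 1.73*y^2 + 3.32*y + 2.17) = 0.3034*y^5 - 0.9068*y^4 + 1.3972*y^3 + 2.2838*y^2 + 1.2738*y - 0.217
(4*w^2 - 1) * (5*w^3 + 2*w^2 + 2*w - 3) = 20*w^5 + 8*w^4 + 3*w^3 - 14*w^2 - 2*w + 3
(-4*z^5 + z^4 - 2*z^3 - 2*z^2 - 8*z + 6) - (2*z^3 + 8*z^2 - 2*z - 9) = -4*z^5 + z^4 - 4*z^3 - 10*z^2 - 6*z + 15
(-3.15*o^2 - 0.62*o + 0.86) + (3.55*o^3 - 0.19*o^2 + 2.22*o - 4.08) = 3.55*o^3 - 3.34*o^2 + 1.6*o - 3.22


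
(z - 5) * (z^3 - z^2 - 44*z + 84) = z^4 - 6*z^3 - 39*z^2 + 304*z - 420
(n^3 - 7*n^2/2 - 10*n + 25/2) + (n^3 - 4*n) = 2*n^3 - 7*n^2/2 - 14*n + 25/2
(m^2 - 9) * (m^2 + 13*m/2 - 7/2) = m^4 + 13*m^3/2 - 25*m^2/2 - 117*m/2 + 63/2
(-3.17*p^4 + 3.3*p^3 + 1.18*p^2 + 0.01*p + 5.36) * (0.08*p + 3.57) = -0.2536*p^5 - 11.0529*p^4 + 11.8754*p^3 + 4.2134*p^2 + 0.4645*p + 19.1352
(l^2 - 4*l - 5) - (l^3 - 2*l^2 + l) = -l^3 + 3*l^2 - 5*l - 5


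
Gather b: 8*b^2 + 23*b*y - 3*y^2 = 8*b^2 + 23*b*y - 3*y^2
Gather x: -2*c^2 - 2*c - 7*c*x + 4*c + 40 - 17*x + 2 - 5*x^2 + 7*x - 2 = -2*c^2 + 2*c - 5*x^2 + x*(-7*c - 10) + 40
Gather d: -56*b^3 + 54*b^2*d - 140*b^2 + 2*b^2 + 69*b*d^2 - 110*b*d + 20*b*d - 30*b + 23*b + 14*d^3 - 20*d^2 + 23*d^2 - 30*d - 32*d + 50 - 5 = -56*b^3 - 138*b^2 - 7*b + 14*d^3 + d^2*(69*b + 3) + d*(54*b^2 - 90*b - 62) + 45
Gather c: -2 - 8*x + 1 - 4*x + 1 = -12*x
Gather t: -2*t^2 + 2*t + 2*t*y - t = -2*t^2 + t*(2*y + 1)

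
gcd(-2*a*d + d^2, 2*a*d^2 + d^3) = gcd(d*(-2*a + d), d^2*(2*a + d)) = d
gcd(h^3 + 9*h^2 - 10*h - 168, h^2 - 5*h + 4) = h - 4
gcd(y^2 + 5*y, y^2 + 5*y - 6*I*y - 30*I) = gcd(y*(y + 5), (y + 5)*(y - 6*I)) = y + 5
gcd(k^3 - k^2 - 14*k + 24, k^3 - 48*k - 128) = k + 4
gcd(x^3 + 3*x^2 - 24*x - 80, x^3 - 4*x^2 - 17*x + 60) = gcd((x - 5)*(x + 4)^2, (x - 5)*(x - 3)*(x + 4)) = x^2 - x - 20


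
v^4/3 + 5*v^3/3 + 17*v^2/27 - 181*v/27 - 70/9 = (v/3 + 1)*(v - 2)*(v + 5/3)*(v + 7/3)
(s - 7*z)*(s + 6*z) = s^2 - s*z - 42*z^2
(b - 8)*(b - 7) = b^2 - 15*b + 56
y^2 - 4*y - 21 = (y - 7)*(y + 3)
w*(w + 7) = w^2 + 7*w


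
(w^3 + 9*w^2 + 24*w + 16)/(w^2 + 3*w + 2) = (w^2 + 8*w + 16)/(w + 2)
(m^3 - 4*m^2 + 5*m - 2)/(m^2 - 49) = (m^3 - 4*m^2 + 5*m - 2)/(m^2 - 49)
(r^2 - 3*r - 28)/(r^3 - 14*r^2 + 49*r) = (r + 4)/(r*(r - 7))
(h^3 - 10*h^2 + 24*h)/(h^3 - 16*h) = (h - 6)/(h + 4)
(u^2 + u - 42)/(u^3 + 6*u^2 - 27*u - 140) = (u - 6)/(u^2 - u - 20)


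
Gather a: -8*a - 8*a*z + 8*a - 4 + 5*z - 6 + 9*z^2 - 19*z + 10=-8*a*z + 9*z^2 - 14*z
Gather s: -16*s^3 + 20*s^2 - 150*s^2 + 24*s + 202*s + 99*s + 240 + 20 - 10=-16*s^3 - 130*s^2 + 325*s + 250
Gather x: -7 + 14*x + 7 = 14*x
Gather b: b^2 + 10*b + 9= b^2 + 10*b + 9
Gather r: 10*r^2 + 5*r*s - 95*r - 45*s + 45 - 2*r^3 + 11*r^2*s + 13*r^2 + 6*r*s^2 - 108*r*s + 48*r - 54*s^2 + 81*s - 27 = -2*r^3 + r^2*(11*s + 23) + r*(6*s^2 - 103*s - 47) - 54*s^2 + 36*s + 18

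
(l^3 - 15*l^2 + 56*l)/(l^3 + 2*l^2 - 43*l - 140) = l*(l - 8)/(l^2 + 9*l + 20)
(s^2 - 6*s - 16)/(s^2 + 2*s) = (s - 8)/s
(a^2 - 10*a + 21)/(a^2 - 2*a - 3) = (a - 7)/(a + 1)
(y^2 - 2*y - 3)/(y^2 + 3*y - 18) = (y + 1)/(y + 6)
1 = 1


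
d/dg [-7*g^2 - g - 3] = -14*g - 1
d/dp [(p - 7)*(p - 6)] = 2*p - 13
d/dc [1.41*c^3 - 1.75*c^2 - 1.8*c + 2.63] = 4.23*c^2 - 3.5*c - 1.8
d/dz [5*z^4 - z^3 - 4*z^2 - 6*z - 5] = 20*z^3 - 3*z^2 - 8*z - 6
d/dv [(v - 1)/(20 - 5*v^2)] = (-v^2 + 2*v*(v - 1) + 4)/(5*(v^2 - 4)^2)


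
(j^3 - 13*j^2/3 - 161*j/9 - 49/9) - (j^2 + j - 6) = j^3 - 16*j^2/3 - 170*j/9 + 5/9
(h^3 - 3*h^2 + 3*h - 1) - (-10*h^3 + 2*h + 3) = 11*h^3 - 3*h^2 + h - 4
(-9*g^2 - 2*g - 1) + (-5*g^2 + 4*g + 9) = -14*g^2 + 2*g + 8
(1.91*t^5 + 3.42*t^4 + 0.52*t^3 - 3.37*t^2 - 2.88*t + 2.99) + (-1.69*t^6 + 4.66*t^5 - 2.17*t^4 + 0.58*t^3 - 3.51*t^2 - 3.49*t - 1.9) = -1.69*t^6 + 6.57*t^5 + 1.25*t^4 + 1.1*t^3 - 6.88*t^2 - 6.37*t + 1.09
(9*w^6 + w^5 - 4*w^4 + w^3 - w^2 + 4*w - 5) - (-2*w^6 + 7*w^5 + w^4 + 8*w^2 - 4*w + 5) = 11*w^6 - 6*w^5 - 5*w^4 + w^3 - 9*w^2 + 8*w - 10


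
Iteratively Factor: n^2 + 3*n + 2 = (n + 1)*(n + 2)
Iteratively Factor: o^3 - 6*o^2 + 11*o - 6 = (o - 3)*(o^2 - 3*o + 2) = (o - 3)*(o - 1)*(o - 2)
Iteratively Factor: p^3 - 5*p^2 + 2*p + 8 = (p - 2)*(p^2 - 3*p - 4) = (p - 2)*(p + 1)*(p - 4)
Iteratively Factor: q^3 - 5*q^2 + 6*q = (q - 3)*(q^2 - 2*q) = (q - 3)*(q - 2)*(q)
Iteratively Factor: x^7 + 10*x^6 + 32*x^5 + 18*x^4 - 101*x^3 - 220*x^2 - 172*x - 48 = (x + 2)*(x^6 + 8*x^5 + 16*x^4 - 14*x^3 - 73*x^2 - 74*x - 24) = (x + 1)*(x + 2)*(x^5 + 7*x^4 + 9*x^3 - 23*x^2 - 50*x - 24) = (x + 1)^2*(x + 2)*(x^4 + 6*x^3 + 3*x^2 - 26*x - 24) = (x + 1)^3*(x + 2)*(x^3 + 5*x^2 - 2*x - 24) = (x - 2)*(x + 1)^3*(x + 2)*(x^2 + 7*x + 12) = (x - 2)*(x + 1)^3*(x + 2)*(x + 4)*(x + 3)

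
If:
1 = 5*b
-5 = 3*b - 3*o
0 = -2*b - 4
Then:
No Solution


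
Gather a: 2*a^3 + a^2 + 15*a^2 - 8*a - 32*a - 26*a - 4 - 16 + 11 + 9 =2*a^3 + 16*a^2 - 66*a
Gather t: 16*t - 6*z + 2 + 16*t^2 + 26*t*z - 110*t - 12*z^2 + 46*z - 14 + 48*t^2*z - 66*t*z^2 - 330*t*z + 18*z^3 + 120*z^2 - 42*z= t^2*(48*z + 16) + t*(-66*z^2 - 304*z - 94) + 18*z^3 + 108*z^2 - 2*z - 12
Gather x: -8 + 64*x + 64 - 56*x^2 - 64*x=56 - 56*x^2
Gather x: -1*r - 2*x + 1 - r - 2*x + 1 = -2*r - 4*x + 2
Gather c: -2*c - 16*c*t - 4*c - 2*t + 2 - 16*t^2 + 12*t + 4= c*(-16*t - 6) - 16*t^2 + 10*t + 6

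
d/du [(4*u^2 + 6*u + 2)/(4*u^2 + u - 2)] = 2*(-10*u^2 - 16*u - 7)/(16*u^4 + 8*u^3 - 15*u^2 - 4*u + 4)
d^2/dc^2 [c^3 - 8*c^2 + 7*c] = 6*c - 16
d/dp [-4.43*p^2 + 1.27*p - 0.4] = 1.27 - 8.86*p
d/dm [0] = 0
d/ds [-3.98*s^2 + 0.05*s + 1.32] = 0.05 - 7.96*s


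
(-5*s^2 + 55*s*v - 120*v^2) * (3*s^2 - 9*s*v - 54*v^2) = -15*s^4 + 210*s^3*v - 585*s^2*v^2 - 1890*s*v^3 + 6480*v^4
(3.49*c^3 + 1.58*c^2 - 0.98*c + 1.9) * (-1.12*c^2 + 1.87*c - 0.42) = -3.9088*c^5 + 4.7567*c^4 + 2.5864*c^3 - 4.6242*c^2 + 3.9646*c - 0.798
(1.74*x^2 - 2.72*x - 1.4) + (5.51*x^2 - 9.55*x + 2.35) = 7.25*x^2 - 12.27*x + 0.95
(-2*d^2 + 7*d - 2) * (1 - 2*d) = 4*d^3 - 16*d^2 + 11*d - 2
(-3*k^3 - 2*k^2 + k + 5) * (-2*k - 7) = 6*k^4 + 25*k^3 + 12*k^2 - 17*k - 35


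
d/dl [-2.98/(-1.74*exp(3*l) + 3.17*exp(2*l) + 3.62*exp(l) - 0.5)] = (-15.5556*exp(2*l) + 18.8932*exp(l) + 10.7876)*exp(l)/(1.74*exp(3*l) - 3.17*exp(2*l) - 3.62*exp(l) + 0.5)^2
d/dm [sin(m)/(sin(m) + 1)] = cos(m)/(sin(m) + 1)^2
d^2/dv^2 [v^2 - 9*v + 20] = 2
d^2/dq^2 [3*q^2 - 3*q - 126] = 6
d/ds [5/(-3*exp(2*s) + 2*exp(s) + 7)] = (30*exp(s) - 10)*exp(s)/(-3*exp(2*s) + 2*exp(s) + 7)^2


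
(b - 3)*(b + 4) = b^2 + b - 12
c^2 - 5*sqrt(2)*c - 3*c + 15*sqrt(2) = (c - 3)*(c - 5*sqrt(2))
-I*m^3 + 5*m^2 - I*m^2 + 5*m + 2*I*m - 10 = (m + 2)*(m + 5*I)*(-I*m + I)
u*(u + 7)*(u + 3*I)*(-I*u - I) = -I*u^4 + 3*u^3 - 8*I*u^3 + 24*u^2 - 7*I*u^2 + 21*u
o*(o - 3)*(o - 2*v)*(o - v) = o^4 - 3*o^3*v - 3*o^3 + 2*o^2*v^2 + 9*o^2*v - 6*o*v^2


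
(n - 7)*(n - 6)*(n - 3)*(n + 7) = n^4 - 9*n^3 - 31*n^2 + 441*n - 882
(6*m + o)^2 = 36*m^2 + 12*m*o + o^2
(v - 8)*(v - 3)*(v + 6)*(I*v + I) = I*v^4 - 4*I*v^3 - 47*I*v^2 + 102*I*v + 144*I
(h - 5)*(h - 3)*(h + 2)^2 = h^4 - 4*h^3 - 13*h^2 + 28*h + 60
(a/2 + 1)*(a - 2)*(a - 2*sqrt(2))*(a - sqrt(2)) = a^4/2 - 3*sqrt(2)*a^3/2 + 6*sqrt(2)*a - 8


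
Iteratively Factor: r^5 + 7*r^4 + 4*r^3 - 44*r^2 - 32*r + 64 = (r - 1)*(r^4 + 8*r^3 + 12*r^2 - 32*r - 64) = (r - 1)*(r + 4)*(r^3 + 4*r^2 - 4*r - 16) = (r - 1)*(r + 4)^2*(r^2 - 4) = (r - 2)*(r - 1)*(r + 4)^2*(r + 2)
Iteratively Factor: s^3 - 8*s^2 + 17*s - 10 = (s - 1)*(s^2 - 7*s + 10) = (s - 2)*(s - 1)*(s - 5)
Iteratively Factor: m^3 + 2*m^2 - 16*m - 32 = (m + 4)*(m^2 - 2*m - 8) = (m + 2)*(m + 4)*(m - 4)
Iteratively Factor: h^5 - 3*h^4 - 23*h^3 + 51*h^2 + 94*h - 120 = (h + 2)*(h^4 - 5*h^3 - 13*h^2 + 77*h - 60) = (h - 3)*(h + 2)*(h^3 - 2*h^2 - 19*h + 20) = (h - 5)*(h - 3)*(h + 2)*(h^2 + 3*h - 4) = (h - 5)*(h - 3)*(h - 1)*(h + 2)*(h + 4)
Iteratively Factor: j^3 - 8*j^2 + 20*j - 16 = (j - 4)*(j^2 - 4*j + 4) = (j - 4)*(j - 2)*(j - 2)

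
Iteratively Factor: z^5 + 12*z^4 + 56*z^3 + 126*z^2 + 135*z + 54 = (z + 2)*(z^4 + 10*z^3 + 36*z^2 + 54*z + 27) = (z + 2)*(z + 3)*(z^3 + 7*z^2 + 15*z + 9) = (z + 2)*(z + 3)^2*(z^2 + 4*z + 3) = (z + 2)*(z + 3)^3*(z + 1)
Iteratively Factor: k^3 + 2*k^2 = (k)*(k^2 + 2*k) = k*(k + 2)*(k)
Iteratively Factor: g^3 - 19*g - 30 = (g - 5)*(g^2 + 5*g + 6) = (g - 5)*(g + 3)*(g + 2)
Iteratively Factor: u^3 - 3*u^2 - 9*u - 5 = (u + 1)*(u^2 - 4*u - 5) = (u + 1)^2*(u - 5)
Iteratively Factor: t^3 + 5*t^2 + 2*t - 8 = (t - 1)*(t^2 + 6*t + 8) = (t - 1)*(t + 4)*(t + 2)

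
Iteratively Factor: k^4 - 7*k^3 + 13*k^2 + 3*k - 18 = (k - 3)*(k^3 - 4*k^2 + k + 6) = (k - 3)*(k + 1)*(k^2 - 5*k + 6) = (k - 3)^2*(k + 1)*(k - 2)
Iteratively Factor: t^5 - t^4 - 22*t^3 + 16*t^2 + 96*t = (t - 3)*(t^4 + 2*t^3 - 16*t^2 - 32*t) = t*(t - 3)*(t^3 + 2*t^2 - 16*t - 32) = t*(t - 3)*(t + 2)*(t^2 - 16) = t*(t - 4)*(t - 3)*(t + 2)*(t + 4)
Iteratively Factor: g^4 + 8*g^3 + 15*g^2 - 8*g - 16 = (g - 1)*(g^3 + 9*g^2 + 24*g + 16) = (g - 1)*(g + 4)*(g^2 + 5*g + 4) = (g - 1)*(g + 1)*(g + 4)*(g + 4)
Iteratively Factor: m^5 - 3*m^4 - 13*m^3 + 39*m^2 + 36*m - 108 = (m - 3)*(m^4 - 13*m^2 + 36) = (m - 3)*(m + 2)*(m^3 - 2*m^2 - 9*m + 18) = (m - 3)*(m + 2)*(m + 3)*(m^2 - 5*m + 6) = (m - 3)*(m - 2)*(m + 2)*(m + 3)*(m - 3)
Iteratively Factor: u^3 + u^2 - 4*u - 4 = (u - 2)*(u^2 + 3*u + 2) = (u - 2)*(u + 1)*(u + 2)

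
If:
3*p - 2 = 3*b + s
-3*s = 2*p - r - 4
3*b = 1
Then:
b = 1/3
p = s/3 + 1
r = 11*s/3 - 2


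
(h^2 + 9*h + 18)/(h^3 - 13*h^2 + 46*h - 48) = (h^2 + 9*h + 18)/(h^3 - 13*h^2 + 46*h - 48)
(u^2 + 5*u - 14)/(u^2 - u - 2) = (u + 7)/(u + 1)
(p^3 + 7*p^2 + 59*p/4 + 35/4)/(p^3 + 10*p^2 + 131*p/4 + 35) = (p + 1)/(p + 4)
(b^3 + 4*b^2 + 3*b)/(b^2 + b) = b + 3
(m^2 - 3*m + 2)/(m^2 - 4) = (m - 1)/(m + 2)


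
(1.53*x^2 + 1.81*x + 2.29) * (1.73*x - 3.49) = 2.6469*x^3 - 2.2084*x^2 - 2.3552*x - 7.9921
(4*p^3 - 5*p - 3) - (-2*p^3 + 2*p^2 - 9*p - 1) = 6*p^3 - 2*p^2 + 4*p - 2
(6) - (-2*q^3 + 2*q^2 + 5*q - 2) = 2*q^3 - 2*q^2 - 5*q + 8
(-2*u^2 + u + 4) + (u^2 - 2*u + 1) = -u^2 - u + 5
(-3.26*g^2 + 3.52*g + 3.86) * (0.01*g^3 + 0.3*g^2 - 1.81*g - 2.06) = -0.0326*g^5 - 0.9428*g^4 + 6.9952*g^3 + 1.5024*g^2 - 14.2378*g - 7.9516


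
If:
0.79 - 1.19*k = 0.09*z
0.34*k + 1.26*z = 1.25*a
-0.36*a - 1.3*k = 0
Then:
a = -3.38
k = 0.94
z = -3.61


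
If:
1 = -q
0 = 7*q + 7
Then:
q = -1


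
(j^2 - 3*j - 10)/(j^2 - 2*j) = (j^2 - 3*j - 10)/(j*(j - 2))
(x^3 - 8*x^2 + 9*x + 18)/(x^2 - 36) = (x^2 - 2*x - 3)/(x + 6)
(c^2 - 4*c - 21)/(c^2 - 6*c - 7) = (c + 3)/(c + 1)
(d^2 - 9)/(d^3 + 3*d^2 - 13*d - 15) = (d + 3)/(d^2 + 6*d + 5)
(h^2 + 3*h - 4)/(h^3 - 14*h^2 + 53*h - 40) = (h + 4)/(h^2 - 13*h + 40)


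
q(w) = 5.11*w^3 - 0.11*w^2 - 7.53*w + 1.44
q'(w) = 15.33*w^2 - 0.22*w - 7.53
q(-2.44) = -55.07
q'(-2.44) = 84.28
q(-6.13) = -1133.60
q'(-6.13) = 569.87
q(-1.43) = -2.96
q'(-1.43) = 24.13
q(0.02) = 1.29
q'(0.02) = -7.53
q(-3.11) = -129.92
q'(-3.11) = 141.43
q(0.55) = -1.88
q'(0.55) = -3.01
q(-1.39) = -2.03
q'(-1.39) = 22.39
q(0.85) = -1.90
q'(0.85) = 3.36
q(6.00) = 1056.06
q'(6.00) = 543.03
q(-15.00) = -17156.61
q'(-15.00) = 3445.02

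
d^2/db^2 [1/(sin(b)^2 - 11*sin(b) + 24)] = (-4*sin(b)^4 + 33*sin(b)^3 - 19*sin(b)^2 - 330*sin(b) + 194)/(sin(b)^2 - 11*sin(b) + 24)^3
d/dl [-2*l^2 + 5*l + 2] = 5 - 4*l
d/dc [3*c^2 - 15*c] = 6*c - 15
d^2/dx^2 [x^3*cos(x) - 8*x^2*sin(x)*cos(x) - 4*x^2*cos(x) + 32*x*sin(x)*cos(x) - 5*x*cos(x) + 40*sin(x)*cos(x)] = -x^3*cos(x) - 6*x^2*sin(x) + 16*x^2*sin(2*x) + 4*x^2*cos(x) + 16*x*sin(x) - 64*x*sin(2*x) + 11*x*cos(x) - 32*x*cos(2*x) + 10*sin(x) - 88*sin(2*x) - 8*cos(x) + 64*cos(2*x)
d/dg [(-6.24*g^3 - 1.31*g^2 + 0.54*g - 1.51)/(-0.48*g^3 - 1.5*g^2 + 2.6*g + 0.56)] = (8.7312*g^4 - 31.9296*g^3 - 15.2536*g^2 - 5.9972*g + 4.2284)/(0.2304*g^6 + 1.44*g^5 - 0.246*g^4 - 8.3376*g^3 + 5.08*g^2 + 2.912*g + 0.3136)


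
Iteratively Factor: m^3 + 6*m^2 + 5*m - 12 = (m - 1)*(m^2 + 7*m + 12) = (m - 1)*(m + 3)*(m + 4)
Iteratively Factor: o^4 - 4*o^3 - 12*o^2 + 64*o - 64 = (o + 4)*(o^3 - 8*o^2 + 20*o - 16) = (o - 4)*(o + 4)*(o^2 - 4*o + 4) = (o - 4)*(o - 2)*(o + 4)*(o - 2)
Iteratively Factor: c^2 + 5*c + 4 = (c + 4)*(c + 1)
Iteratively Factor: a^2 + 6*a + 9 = (a + 3)*(a + 3)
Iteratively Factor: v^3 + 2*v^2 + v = (v + 1)*(v^2 + v) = v*(v + 1)*(v + 1)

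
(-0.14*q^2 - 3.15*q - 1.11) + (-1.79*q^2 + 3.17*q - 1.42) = -1.93*q^2 + 0.02*q - 2.53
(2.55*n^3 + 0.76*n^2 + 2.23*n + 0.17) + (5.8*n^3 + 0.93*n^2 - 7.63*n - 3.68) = 8.35*n^3 + 1.69*n^2 - 5.4*n - 3.51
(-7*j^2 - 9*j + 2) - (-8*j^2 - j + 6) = j^2 - 8*j - 4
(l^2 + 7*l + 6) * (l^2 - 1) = l^4 + 7*l^3 + 5*l^2 - 7*l - 6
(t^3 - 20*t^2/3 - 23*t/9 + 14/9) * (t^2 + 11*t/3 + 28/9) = t^5 - 3*t^4 - 215*t^3/9 - 257*t^2/9 - 182*t/81 + 392/81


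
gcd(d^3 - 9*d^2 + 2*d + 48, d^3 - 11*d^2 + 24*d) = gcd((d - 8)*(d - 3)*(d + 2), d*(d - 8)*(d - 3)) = d^2 - 11*d + 24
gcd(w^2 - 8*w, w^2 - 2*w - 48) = w - 8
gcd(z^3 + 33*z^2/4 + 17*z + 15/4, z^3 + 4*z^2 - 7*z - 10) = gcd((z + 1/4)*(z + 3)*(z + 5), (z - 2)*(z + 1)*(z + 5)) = z + 5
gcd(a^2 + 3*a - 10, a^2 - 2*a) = a - 2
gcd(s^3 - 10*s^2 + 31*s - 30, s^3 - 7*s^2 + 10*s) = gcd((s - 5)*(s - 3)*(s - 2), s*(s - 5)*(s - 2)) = s^2 - 7*s + 10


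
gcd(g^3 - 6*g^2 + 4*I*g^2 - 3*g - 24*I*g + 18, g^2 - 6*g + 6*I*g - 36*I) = g - 6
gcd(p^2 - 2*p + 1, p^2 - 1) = p - 1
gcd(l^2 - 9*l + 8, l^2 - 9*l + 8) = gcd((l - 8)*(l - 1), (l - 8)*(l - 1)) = l^2 - 9*l + 8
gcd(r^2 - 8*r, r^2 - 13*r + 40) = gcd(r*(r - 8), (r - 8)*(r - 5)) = r - 8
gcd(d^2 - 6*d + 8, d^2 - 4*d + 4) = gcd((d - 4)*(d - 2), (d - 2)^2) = d - 2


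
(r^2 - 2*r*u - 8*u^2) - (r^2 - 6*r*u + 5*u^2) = 4*r*u - 13*u^2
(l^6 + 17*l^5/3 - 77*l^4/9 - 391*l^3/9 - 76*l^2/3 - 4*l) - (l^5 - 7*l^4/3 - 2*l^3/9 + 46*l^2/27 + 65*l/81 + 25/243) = l^6 + 14*l^5/3 - 56*l^4/9 - 389*l^3/9 - 730*l^2/27 - 389*l/81 - 25/243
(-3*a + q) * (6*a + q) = -18*a^2 + 3*a*q + q^2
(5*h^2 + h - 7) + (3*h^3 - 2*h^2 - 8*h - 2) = 3*h^3 + 3*h^2 - 7*h - 9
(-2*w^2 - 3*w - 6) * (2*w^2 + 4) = -4*w^4 - 6*w^3 - 20*w^2 - 12*w - 24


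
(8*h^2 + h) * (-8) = -64*h^2 - 8*h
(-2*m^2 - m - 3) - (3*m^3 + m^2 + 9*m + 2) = -3*m^3 - 3*m^2 - 10*m - 5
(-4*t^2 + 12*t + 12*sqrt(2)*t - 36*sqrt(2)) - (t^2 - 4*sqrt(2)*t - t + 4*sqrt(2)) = -5*t^2 + 13*t + 16*sqrt(2)*t - 40*sqrt(2)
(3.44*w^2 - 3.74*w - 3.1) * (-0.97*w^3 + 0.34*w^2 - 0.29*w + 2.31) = -3.3368*w^5 + 4.7974*w^4 + 0.7378*w^3 + 7.977*w^2 - 7.7404*w - 7.161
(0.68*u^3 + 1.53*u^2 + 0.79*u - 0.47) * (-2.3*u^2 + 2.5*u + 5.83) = -1.564*u^5 - 1.819*u^4 + 5.9724*u^3 + 11.9759*u^2 + 3.4307*u - 2.7401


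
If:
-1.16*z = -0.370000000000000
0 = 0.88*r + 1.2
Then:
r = -1.36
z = 0.32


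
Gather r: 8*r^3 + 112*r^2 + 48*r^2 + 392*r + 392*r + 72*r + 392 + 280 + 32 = 8*r^3 + 160*r^2 + 856*r + 704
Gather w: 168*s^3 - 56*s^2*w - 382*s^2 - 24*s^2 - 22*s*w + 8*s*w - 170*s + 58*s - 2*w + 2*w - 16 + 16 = 168*s^3 - 406*s^2 - 112*s + w*(-56*s^2 - 14*s)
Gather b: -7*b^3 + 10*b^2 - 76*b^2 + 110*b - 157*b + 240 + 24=-7*b^3 - 66*b^2 - 47*b + 264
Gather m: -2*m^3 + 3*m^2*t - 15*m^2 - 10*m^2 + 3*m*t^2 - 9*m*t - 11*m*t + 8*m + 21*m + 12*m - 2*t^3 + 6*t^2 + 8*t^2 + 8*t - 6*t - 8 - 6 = -2*m^3 + m^2*(3*t - 25) + m*(3*t^2 - 20*t + 41) - 2*t^3 + 14*t^2 + 2*t - 14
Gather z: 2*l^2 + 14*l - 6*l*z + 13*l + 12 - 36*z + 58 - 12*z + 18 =2*l^2 + 27*l + z*(-6*l - 48) + 88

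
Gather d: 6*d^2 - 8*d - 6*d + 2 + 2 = 6*d^2 - 14*d + 4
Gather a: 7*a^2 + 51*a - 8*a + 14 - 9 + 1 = 7*a^2 + 43*a + 6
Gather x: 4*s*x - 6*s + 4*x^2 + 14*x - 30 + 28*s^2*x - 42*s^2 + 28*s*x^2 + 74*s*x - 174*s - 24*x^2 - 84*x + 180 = -42*s^2 - 180*s + x^2*(28*s - 20) + x*(28*s^2 + 78*s - 70) + 150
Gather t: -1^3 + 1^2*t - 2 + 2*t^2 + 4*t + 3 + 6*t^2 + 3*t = 8*t^2 + 8*t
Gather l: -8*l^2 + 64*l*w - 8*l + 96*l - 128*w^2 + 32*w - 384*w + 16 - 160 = -8*l^2 + l*(64*w + 88) - 128*w^2 - 352*w - 144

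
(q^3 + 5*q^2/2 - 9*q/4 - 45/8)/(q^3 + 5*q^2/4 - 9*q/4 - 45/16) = 2*(2*q + 5)/(4*q + 5)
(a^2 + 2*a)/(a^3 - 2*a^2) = (a + 2)/(a*(a - 2))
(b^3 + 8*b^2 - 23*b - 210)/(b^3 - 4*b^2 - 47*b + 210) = (b + 6)/(b - 6)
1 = 1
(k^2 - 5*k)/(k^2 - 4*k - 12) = k*(5 - k)/(-k^2 + 4*k + 12)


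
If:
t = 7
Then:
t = 7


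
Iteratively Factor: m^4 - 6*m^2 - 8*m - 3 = (m + 1)*(m^3 - m^2 - 5*m - 3) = (m + 1)^2*(m^2 - 2*m - 3) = (m - 3)*(m + 1)^2*(m + 1)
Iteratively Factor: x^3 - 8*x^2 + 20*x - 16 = (x - 2)*(x^2 - 6*x + 8) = (x - 4)*(x - 2)*(x - 2)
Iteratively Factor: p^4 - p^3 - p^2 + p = (p - 1)*(p^3 - p) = (p - 1)^2*(p^2 + p) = (p - 1)^2*(p + 1)*(p)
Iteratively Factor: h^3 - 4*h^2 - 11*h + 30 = (h - 2)*(h^2 - 2*h - 15) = (h - 5)*(h - 2)*(h + 3)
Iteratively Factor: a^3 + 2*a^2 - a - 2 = (a - 1)*(a^2 + 3*a + 2) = (a - 1)*(a + 1)*(a + 2)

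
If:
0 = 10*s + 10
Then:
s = -1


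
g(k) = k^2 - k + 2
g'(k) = 2*k - 1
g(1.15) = 2.17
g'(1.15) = 1.30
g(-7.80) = 70.64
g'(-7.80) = -16.60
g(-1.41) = 5.40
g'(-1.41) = -3.82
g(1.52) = 2.79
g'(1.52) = 2.04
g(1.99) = 3.97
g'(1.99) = 2.98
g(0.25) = 1.81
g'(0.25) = -0.50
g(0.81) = 1.85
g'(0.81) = 0.62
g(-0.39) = 2.54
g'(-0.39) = -1.78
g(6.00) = 32.00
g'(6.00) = 11.00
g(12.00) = 134.00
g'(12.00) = 23.00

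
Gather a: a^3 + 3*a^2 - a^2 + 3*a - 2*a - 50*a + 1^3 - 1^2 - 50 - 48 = a^3 + 2*a^2 - 49*a - 98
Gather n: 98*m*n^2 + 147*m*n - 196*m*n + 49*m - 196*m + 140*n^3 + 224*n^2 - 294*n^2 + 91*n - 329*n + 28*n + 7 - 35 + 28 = -147*m + 140*n^3 + n^2*(98*m - 70) + n*(-49*m - 210)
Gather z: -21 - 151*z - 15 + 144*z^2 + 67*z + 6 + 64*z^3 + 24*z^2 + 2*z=64*z^3 + 168*z^2 - 82*z - 30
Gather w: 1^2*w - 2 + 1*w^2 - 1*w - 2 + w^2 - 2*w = 2*w^2 - 2*w - 4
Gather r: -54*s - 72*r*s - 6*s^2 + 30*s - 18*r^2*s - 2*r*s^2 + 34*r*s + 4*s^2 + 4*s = -18*r^2*s + r*(-2*s^2 - 38*s) - 2*s^2 - 20*s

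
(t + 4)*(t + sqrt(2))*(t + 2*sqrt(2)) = t^3 + 4*t^2 + 3*sqrt(2)*t^2 + 4*t + 12*sqrt(2)*t + 16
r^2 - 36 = (r - 6)*(r + 6)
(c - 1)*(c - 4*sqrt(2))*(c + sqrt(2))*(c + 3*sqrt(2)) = c^4 - c^3 - 26*c^2 - 24*sqrt(2)*c + 26*c + 24*sqrt(2)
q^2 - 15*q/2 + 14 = (q - 4)*(q - 7/2)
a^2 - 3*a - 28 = (a - 7)*(a + 4)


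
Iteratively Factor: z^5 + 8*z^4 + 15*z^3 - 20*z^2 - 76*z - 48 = (z - 2)*(z^4 + 10*z^3 + 35*z^2 + 50*z + 24) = (z - 2)*(z + 1)*(z^3 + 9*z^2 + 26*z + 24) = (z - 2)*(z + 1)*(z + 3)*(z^2 + 6*z + 8) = (z - 2)*(z + 1)*(z + 3)*(z + 4)*(z + 2)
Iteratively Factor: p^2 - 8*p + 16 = (p - 4)*(p - 4)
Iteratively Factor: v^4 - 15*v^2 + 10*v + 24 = (v - 2)*(v^3 + 2*v^2 - 11*v - 12) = (v - 3)*(v - 2)*(v^2 + 5*v + 4) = (v - 3)*(v - 2)*(v + 1)*(v + 4)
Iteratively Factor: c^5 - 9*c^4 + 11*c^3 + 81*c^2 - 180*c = (c + 3)*(c^4 - 12*c^3 + 47*c^2 - 60*c) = (c - 5)*(c + 3)*(c^3 - 7*c^2 + 12*c) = c*(c - 5)*(c + 3)*(c^2 - 7*c + 12) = c*(c - 5)*(c - 3)*(c + 3)*(c - 4)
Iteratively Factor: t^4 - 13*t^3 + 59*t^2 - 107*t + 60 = (t - 4)*(t^3 - 9*t^2 + 23*t - 15) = (t - 4)*(t - 1)*(t^2 - 8*t + 15) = (t - 5)*(t - 4)*(t - 1)*(t - 3)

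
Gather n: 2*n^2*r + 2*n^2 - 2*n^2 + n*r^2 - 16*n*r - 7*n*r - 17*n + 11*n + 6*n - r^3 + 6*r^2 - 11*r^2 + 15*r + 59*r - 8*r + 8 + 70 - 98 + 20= 2*n^2*r + n*(r^2 - 23*r) - r^3 - 5*r^2 + 66*r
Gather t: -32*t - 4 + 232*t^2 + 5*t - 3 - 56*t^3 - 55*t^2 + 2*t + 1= -56*t^3 + 177*t^2 - 25*t - 6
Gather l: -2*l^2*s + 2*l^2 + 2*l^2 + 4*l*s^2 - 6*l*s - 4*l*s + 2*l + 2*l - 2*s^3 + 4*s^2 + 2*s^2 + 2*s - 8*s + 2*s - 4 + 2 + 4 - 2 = l^2*(4 - 2*s) + l*(4*s^2 - 10*s + 4) - 2*s^3 + 6*s^2 - 4*s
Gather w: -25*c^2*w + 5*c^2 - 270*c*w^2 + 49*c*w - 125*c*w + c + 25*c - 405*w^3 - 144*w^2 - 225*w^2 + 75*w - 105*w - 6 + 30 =5*c^2 + 26*c - 405*w^3 + w^2*(-270*c - 369) + w*(-25*c^2 - 76*c - 30) + 24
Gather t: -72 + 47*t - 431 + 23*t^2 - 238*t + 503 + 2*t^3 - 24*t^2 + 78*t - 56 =2*t^3 - t^2 - 113*t - 56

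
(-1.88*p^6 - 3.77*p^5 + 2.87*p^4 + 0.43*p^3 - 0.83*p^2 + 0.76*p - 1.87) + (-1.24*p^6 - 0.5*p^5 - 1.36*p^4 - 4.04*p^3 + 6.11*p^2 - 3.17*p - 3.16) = -3.12*p^6 - 4.27*p^5 + 1.51*p^4 - 3.61*p^3 + 5.28*p^2 - 2.41*p - 5.03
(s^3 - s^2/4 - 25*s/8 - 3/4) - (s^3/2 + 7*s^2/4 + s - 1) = s^3/2 - 2*s^2 - 33*s/8 + 1/4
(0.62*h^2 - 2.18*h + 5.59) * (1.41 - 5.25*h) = -3.255*h^3 + 12.3192*h^2 - 32.4213*h + 7.8819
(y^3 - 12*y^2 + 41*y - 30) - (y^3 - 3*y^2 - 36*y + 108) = -9*y^2 + 77*y - 138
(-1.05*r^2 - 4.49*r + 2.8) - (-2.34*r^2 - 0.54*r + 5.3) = 1.29*r^2 - 3.95*r - 2.5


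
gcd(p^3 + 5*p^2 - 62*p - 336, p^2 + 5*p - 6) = p + 6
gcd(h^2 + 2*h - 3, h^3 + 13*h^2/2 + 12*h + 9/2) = h + 3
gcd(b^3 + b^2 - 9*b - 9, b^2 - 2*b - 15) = b + 3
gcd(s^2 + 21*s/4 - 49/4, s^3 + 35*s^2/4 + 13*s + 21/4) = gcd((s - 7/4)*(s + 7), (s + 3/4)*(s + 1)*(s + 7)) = s + 7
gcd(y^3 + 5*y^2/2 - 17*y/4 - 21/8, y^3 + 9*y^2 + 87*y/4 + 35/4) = y^2 + 4*y + 7/4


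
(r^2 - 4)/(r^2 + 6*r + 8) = (r - 2)/(r + 4)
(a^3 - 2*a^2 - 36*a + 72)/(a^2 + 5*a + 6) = (a^3 - 2*a^2 - 36*a + 72)/(a^2 + 5*a + 6)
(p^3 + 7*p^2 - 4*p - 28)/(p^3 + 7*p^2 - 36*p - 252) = (p^2 - 4)/(p^2 - 36)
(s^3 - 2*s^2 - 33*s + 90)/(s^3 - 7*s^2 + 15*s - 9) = (s^2 + s - 30)/(s^2 - 4*s + 3)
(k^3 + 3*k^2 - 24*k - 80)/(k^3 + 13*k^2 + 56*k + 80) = (k - 5)/(k + 5)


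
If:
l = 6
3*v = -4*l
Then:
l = 6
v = -8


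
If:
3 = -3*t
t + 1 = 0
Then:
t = -1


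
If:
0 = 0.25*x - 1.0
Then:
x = 4.00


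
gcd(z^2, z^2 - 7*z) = z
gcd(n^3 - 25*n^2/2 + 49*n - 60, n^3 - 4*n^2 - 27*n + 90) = n - 6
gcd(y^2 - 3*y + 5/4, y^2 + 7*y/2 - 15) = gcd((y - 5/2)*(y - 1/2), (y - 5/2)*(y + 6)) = y - 5/2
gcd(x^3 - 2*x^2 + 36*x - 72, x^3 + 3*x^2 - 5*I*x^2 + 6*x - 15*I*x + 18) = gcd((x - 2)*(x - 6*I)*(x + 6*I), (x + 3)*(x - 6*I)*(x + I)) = x - 6*I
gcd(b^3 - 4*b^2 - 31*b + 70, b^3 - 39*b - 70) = b^2 - 2*b - 35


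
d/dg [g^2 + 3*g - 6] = 2*g + 3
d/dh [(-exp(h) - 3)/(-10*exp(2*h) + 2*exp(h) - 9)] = (-2*(exp(h) + 3)*(10*exp(h) - 1) + 10*exp(2*h) - 2*exp(h) + 9)*exp(h)/(10*exp(2*h) - 2*exp(h) + 9)^2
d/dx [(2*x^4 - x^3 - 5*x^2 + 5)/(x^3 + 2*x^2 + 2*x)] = (2*x^6 + 8*x^5 + 15*x^4 - 4*x^3 - 25*x^2 - 20*x - 10)/(x^2*(x^4 + 4*x^3 + 8*x^2 + 8*x + 4))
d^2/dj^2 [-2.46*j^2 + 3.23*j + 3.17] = -4.92000000000000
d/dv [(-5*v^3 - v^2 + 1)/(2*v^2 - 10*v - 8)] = (-5*v^4 + 50*v^3 + 65*v^2 + 6*v + 5)/(2*(v^4 - 10*v^3 + 17*v^2 + 40*v + 16))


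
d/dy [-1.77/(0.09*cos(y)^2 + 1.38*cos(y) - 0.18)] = -(0.3186*cos(y) + 2.4426)*sin(y)/(0.09*cos(y)^2 + 1.38*cos(y) - 0.18)^2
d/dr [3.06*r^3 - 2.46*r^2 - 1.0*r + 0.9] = 9.18*r^2 - 4.92*r - 1.0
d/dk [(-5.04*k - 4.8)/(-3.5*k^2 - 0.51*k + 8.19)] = (17.64*k^2 + 2.5704*k - (5.04*k + 4.8)*(7.0*k + 0.51) - 41.2776)/(3.5*k^2 + 0.51*k - 8.19)^2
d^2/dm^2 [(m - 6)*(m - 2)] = 2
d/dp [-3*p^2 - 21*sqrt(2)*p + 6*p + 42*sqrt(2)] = -6*p - 21*sqrt(2) + 6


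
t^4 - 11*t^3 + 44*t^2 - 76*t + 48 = (t - 4)*(t - 3)*(t - 2)^2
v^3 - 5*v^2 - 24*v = v*(v - 8)*(v + 3)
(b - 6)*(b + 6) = b^2 - 36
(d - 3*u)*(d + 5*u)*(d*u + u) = d^3*u + 2*d^2*u^2 + d^2*u - 15*d*u^3 + 2*d*u^2 - 15*u^3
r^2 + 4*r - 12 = (r - 2)*(r + 6)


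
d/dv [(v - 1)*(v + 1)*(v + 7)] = 3*v^2 + 14*v - 1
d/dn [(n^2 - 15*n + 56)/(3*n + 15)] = (n^2 + 10*n - 131)/(3*(n^2 + 10*n + 25))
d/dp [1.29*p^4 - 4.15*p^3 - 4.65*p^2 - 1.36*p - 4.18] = 5.16*p^3 - 12.45*p^2 - 9.3*p - 1.36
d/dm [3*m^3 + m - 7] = 9*m^2 + 1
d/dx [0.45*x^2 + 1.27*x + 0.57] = 0.9*x + 1.27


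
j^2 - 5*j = j*(j - 5)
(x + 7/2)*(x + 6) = x^2 + 19*x/2 + 21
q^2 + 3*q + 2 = (q + 1)*(q + 2)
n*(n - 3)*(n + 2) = n^3 - n^2 - 6*n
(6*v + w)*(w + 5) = 6*v*w + 30*v + w^2 + 5*w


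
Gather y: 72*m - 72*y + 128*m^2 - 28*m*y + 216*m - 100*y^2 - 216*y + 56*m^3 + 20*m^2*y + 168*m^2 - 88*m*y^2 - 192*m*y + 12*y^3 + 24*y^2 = 56*m^3 + 296*m^2 + 288*m + 12*y^3 + y^2*(-88*m - 76) + y*(20*m^2 - 220*m - 288)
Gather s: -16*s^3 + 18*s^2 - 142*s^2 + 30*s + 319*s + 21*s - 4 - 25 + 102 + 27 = -16*s^3 - 124*s^2 + 370*s + 100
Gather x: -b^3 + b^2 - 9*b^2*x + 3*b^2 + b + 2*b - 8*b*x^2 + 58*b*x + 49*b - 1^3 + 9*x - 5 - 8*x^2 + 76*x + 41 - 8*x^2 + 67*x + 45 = -b^3 + 4*b^2 + 52*b + x^2*(-8*b - 16) + x*(-9*b^2 + 58*b + 152) + 80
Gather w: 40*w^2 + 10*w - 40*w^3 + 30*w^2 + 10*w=-40*w^3 + 70*w^2 + 20*w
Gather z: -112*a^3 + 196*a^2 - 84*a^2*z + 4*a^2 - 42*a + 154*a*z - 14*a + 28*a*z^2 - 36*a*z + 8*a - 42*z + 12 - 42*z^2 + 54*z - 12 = -112*a^3 + 200*a^2 - 48*a + z^2*(28*a - 42) + z*(-84*a^2 + 118*a + 12)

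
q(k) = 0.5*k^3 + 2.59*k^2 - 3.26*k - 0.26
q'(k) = 1.5*k^2 + 5.18*k - 3.26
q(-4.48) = 21.37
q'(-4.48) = 3.64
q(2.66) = 18.80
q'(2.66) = 21.13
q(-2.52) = 16.40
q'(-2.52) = -6.79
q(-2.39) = 15.50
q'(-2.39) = -7.07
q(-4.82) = 19.64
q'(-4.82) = 6.62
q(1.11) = -0.00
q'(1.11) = 4.34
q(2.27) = 11.53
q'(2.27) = 16.23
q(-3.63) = 21.79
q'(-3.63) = -2.30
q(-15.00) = -1056.11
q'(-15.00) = 256.54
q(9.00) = 544.69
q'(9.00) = 164.86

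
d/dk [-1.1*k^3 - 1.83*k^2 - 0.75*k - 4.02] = -3.3*k^2 - 3.66*k - 0.75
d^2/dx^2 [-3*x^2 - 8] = -6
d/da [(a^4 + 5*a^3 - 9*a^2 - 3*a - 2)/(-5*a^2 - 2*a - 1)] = (-10*a^5 - 31*a^4 - 24*a^3 - 12*a^2 - 2*a - 1)/(25*a^4 + 20*a^3 + 14*a^2 + 4*a + 1)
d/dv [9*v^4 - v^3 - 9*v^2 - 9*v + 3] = 36*v^3 - 3*v^2 - 18*v - 9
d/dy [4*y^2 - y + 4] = 8*y - 1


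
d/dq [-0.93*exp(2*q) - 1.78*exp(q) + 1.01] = (-1.86*exp(q) - 1.78)*exp(q)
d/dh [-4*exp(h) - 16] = -4*exp(h)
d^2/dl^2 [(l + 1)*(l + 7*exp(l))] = 7*l*exp(l) + 21*exp(l) + 2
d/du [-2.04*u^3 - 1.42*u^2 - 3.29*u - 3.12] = -6.12*u^2 - 2.84*u - 3.29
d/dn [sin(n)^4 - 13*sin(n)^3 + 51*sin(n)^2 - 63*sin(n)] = (4*sin(n)^3 - 39*sin(n)^2 + 102*sin(n) - 63)*cos(n)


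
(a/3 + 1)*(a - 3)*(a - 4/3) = a^3/3 - 4*a^2/9 - 3*a + 4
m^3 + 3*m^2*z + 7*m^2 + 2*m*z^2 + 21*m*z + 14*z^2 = (m + 7)*(m + z)*(m + 2*z)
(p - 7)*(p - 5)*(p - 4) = p^3 - 16*p^2 + 83*p - 140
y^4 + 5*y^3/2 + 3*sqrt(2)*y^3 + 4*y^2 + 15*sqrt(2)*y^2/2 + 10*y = y*(y + 5/2)*(y + sqrt(2))*(y + 2*sqrt(2))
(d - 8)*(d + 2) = d^2 - 6*d - 16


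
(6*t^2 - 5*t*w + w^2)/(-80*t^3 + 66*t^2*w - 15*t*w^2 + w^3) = (-3*t + w)/(40*t^2 - 13*t*w + w^2)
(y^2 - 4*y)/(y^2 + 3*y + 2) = y*(y - 4)/(y^2 + 3*y + 2)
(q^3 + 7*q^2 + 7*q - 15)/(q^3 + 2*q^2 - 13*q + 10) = (q + 3)/(q - 2)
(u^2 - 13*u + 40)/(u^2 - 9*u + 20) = (u - 8)/(u - 4)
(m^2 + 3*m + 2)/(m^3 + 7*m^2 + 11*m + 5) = (m + 2)/(m^2 + 6*m + 5)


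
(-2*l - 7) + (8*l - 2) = 6*l - 9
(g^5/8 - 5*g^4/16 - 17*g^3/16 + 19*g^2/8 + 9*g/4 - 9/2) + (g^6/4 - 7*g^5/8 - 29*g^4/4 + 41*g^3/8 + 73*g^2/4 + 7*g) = g^6/4 - 3*g^5/4 - 121*g^4/16 + 65*g^3/16 + 165*g^2/8 + 37*g/4 - 9/2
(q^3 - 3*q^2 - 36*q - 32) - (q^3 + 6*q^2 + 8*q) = -9*q^2 - 44*q - 32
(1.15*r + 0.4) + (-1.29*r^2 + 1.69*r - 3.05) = -1.29*r^2 + 2.84*r - 2.65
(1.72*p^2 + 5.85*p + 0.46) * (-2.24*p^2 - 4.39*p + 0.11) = -3.8528*p^4 - 20.6548*p^3 - 26.5227*p^2 - 1.3759*p + 0.0506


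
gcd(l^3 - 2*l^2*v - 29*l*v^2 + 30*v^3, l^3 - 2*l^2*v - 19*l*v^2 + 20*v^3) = -l + v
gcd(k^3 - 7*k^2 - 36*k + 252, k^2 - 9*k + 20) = 1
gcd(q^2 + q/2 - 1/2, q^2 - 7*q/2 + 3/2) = q - 1/2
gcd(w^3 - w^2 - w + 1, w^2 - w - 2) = w + 1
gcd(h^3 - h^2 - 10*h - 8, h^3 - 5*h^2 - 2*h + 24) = h^2 - 2*h - 8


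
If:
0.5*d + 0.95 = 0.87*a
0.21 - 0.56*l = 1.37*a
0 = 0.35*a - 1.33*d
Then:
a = 1.29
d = 0.34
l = -2.77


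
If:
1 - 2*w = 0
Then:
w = 1/2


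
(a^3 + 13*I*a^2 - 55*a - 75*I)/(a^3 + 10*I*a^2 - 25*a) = (a + 3*I)/a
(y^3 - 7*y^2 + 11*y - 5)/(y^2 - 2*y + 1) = y - 5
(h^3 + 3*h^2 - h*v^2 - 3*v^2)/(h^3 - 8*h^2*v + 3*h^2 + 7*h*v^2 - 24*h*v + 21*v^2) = (-h - v)/(-h + 7*v)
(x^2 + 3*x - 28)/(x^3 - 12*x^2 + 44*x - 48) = (x + 7)/(x^2 - 8*x + 12)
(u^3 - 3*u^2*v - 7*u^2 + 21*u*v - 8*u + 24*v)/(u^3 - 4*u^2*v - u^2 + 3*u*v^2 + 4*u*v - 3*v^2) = (u^2 - 7*u - 8)/(u^2 - u*v - u + v)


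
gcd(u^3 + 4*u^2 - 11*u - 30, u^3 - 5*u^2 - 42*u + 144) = u - 3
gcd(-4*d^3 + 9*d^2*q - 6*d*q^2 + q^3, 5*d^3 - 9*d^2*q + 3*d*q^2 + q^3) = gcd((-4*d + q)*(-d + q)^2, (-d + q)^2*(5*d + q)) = d^2 - 2*d*q + q^2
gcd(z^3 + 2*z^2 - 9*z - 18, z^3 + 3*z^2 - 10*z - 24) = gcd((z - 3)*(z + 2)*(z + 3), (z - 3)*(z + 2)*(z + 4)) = z^2 - z - 6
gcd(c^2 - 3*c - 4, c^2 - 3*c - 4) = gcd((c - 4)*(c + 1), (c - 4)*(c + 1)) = c^2 - 3*c - 4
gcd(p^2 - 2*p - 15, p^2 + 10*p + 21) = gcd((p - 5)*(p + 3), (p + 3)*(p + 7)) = p + 3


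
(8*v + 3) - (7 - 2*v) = 10*v - 4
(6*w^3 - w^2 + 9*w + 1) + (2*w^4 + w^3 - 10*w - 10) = 2*w^4 + 7*w^3 - w^2 - w - 9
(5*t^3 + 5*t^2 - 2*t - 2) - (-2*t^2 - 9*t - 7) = 5*t^3 + 7*t^2 + 7*t + 5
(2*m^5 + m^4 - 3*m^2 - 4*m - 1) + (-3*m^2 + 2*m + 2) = 2*m^5 + m^4 - 6*m^2 - 2*m + 1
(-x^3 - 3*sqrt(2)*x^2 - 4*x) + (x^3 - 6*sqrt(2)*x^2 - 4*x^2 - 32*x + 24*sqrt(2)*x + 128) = -9*sqrt(2)*x^2 - 4*x^2 - 36*x + 24*sqrt(2)*x + 128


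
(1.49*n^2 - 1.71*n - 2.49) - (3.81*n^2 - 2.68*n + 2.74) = -2.32*n^2 + 0.97*n - 5.23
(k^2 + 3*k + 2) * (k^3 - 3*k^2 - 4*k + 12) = k^5 - 11*k^3 - 6*k^2 + 28*k + 24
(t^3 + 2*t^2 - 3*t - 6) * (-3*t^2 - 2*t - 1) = -3*t^5 - 8*t^4 + 4*t^3 + 22*t^2 + 15*t + 6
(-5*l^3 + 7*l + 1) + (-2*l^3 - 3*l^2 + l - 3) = -7*l^3 - 3*l^2 + 8*l - 2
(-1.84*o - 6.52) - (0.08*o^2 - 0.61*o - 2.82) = -0.08*o^2 - 1.23*o - 3.7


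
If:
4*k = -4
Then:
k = -1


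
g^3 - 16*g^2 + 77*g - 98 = (g - 7)^2*(g - 2)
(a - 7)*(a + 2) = a^2 - 5*a - 14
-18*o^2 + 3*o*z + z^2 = (-3*o + z)*(6*o + z)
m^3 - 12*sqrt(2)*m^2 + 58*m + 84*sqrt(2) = (m - 7*sqrt(2))*(m - 6*sqrt(2))*(m + sqrt(2))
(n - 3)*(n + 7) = n^2 + 4*n - 21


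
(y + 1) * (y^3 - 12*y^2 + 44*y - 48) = y^4 - 11*y^3 + 32*y^2 - 4*y - 48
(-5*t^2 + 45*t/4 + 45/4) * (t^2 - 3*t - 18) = -5*t^4 + 105*t^3/4 + 135*t^2/2 - 945*t/4 - 405/2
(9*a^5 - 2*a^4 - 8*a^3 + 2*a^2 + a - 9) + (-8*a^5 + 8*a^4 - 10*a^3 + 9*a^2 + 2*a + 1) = a^5 + 6*a^4 - 18*a^3 + 11*a^2 + 3*a - 8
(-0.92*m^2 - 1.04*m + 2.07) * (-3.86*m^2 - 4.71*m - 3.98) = 3.5512*m^4 + 8.3476*m^3 + 0.569800000000002*m^2 - 5.6105*m - 8.2386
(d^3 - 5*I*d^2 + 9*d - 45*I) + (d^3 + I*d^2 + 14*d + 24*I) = 2*d^3 - 4*I*d^2 + 23*d - 21*I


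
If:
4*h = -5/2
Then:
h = -5/8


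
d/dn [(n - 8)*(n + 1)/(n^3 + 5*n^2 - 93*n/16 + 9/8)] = 16*(-16*n^4 + 224*n^3 + 851*n^2 + 1316*n - 870)/(256*n^6 + 2560*n^5 + 3424*n^4 - 14304*n^3 + 11529*n^2 - 3348*n + 324)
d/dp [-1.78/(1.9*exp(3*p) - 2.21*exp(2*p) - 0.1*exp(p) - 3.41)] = (10.146*exp(2*p) - 7.8676*exp(p) - 0.178)*exp(p)/(-1.9*exp(3*p) + 2.21*exp(2*p) + 0.1*exp(p) + 3.41)^2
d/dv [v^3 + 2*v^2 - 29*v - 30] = 3*v^2 + 4*v - 29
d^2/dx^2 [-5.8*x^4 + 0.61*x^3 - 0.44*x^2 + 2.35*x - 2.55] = -69.6*x^2 + 3.66*x - 0.88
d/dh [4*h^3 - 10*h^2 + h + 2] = 12*h^2 - 20*h + 1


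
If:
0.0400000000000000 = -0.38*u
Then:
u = -0.11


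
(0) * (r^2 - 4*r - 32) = 0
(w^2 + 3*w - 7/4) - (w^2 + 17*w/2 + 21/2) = -11*w/2 - 49/4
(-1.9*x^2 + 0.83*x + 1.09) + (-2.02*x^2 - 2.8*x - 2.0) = -3.92*x^2 - 1.97*x - 0.91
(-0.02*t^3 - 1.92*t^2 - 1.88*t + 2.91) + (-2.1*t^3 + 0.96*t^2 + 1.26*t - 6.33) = -2.12*t^3 - 0.96*t^2 - 0.62*t - 3.42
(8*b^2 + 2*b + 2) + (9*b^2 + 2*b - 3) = 17*b^2 + 4*b - 1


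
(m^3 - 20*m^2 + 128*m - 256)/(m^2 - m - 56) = (m^2 - 12*m + 32)/(m + 7)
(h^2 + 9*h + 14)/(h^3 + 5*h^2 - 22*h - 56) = 1/(h - 4)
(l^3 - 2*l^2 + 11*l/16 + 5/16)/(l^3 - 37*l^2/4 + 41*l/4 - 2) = (16*l^2 - 16*l - 5)/(4*(4*l^2 - 33*l + 8))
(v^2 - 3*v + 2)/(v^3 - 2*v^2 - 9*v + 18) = (v - 1)/(v^2 - 9)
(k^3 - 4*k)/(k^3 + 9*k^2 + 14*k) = (k - 2)/(k + 7)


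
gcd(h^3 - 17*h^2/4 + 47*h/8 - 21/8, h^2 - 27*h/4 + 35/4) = h - 7/4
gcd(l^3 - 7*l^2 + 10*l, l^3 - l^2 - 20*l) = l^2 - 5*l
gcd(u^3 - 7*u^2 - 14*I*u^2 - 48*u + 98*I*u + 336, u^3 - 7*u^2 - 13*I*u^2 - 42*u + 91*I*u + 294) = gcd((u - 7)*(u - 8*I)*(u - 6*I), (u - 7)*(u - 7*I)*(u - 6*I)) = u^2 + u*(-7 - 6*I) + 42*I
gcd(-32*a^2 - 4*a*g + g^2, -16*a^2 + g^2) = 4*a + g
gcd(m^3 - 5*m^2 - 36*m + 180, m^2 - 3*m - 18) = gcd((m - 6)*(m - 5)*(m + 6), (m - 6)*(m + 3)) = m - 6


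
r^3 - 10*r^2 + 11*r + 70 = (r - 7)*(r - 5)*(r + 2)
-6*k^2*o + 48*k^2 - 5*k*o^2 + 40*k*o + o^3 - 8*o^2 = (-6*k + o)*(k + o)*(o - 8)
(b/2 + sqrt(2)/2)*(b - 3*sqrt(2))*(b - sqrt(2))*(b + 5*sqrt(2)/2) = b^4/2 - sqrt(2)*b^3/4 - 17*b^2/2 + sqrt(2)*b/2 + 15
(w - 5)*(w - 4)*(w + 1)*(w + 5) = w^4 - 3*w^3 - 29*w^2 + 75*w + 100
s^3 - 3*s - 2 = (s - 2)*(s + 1)^2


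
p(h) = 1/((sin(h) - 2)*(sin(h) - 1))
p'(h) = -cos(h)/((sin(h) - 2)*(sin(h) - 1)^2) - cos(h)/((sin(h) - 2)^2*(sin(h) - 1))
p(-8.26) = 0.18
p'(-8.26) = -0.06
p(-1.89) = 0.17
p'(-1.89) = -0.05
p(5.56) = 0.23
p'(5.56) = 0.17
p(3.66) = 0.27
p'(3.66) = -0.25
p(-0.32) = 0.33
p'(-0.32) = 0.37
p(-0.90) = 0.20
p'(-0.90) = 0.12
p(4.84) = 0.17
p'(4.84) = 0.02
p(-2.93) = 0.37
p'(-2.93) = -0.47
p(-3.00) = 0.41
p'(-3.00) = -0.54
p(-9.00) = 0.29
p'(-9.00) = -0.30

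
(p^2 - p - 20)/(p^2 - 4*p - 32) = (p - 5)/(p - 8)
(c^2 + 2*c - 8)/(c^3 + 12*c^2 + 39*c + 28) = (c - 2)/(c^2 + 8*c + 7)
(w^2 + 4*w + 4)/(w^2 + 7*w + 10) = (w + 2)/(w + 5)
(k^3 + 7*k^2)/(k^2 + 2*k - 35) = k^2/(k - 5)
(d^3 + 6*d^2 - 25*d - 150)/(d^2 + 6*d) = d - 25/d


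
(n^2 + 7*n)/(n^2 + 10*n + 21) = n/(n + 3)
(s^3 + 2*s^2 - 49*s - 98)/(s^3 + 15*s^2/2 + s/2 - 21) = 2*(s - 7)/(2*s - 3)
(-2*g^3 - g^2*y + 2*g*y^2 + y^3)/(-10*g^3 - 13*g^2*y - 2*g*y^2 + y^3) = (-g + y)/(-5*g + y)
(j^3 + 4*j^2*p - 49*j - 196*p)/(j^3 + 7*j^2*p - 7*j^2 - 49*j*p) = (j^2 + 4*j*p + 7*j + 28*p)/(j*(j + 7*p))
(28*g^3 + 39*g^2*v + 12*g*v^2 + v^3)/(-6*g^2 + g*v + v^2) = (28*g^3 + 39*g^2*v + 12*g*v^2 + v^3)/(-6*g^2 + g*v + v^2)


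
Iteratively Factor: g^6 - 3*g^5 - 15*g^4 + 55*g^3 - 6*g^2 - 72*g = (g + 1)*(g^5 - 4*g^4 - 11*g^3 + 66*g^2 - 72*g) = (g - 3)*(g + 1)*(g^4 - g^3 - 14*g^2 + 24*g) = (g - 3)^2*(g + 1)*(g^3 + 2*g^2 - 8*g) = (g - 3)^2*(g - 2)*(g + 1)*(g^2 + 4*g) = g*(g - 3)^2*(g - 2)*(g + 1)*(g + 4)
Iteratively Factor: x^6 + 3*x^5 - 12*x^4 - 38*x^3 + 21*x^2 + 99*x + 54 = (x + 1)*(x^5 + 2*x^4 - 14*x^3 - 24*x^2 + 45*x + 54) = (x - 2)*(x + 1)*(x^4 + 4*x^3 - 6*x^2 - 36*x - 27) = (x - 2)*(x + 1)^2*(x^3 + 3*x^2 - 9*x - 27) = (x - 2)*(x + 1)^2*(x + 3)*(x^2 - 9) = (x - 2)*(x + 1)^2*(x + 3)^2*(x - 3)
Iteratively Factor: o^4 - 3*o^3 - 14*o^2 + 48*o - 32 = (o + 4)*(o^3 - 7*o^2 + 14*o - 8) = (o - 2)*(o + 4)*(o^2 - 5*o + 4) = (o - 4)*(o - 2)*(o + 4)*(o - 1)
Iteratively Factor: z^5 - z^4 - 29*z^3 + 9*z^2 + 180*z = (z + 3)*(z^4 - 4*z^3 - 17*z^2 + 60*z) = (z - 5)*(z + 3)*(z^3 + z^2 - 12*z) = z*(z - 5)*(z + 3)*(z^2 + z - 12) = z*(z - 5)*(z - 3)*(z + 3)*(z + 4)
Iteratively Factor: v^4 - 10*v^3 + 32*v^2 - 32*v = (v - 4)*(v^3 - 6*v^2 + 8*v) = (v - 4)*(v - 2)*(v^2 - 4*v) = v*(v - 4)*(v - 2)*(v - 4)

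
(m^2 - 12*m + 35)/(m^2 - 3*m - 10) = (m - 7)/(m + 2)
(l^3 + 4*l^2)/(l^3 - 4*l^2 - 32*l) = l/(l - 8)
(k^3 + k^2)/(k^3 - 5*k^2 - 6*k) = k/(k - 6)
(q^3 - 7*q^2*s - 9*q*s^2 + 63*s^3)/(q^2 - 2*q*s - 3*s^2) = (q^2 - 4*q*s - 21*s^2)/(q + s)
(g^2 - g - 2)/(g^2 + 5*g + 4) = (g - 2)/(g + 4)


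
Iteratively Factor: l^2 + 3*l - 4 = (l + 4)*(l - 1)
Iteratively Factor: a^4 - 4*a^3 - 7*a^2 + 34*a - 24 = (a + 3)*(a^3 - 7*a^2 + 14*a - 8) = (a - 4)*(a + 3)*(a^2 - 3*a + 2) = (a - 4)*(a - 1)*(a + 3)*(a - 2)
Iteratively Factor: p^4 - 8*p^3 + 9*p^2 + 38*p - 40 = (p + 2)*(p^3 - 10*p^2 + 29*p - 20) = (p - 4)*(p + 2)*(p^2 - 6*p + 5) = (p - 4)*(p - 1)*(p + 2)*(p - 5)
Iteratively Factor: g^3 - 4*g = (g)*(g^2 - 4) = g*(g - 2)*(g + 2)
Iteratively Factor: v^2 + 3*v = (v + 3)*(v)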